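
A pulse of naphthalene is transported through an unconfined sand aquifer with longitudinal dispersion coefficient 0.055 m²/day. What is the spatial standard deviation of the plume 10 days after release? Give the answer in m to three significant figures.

1.05 m

Dispersive spreading gives a Gaussian with σ² = 2Dt; advection only shifts the center.
σ = √(2 × 0.055 × 10) = 1.05 m.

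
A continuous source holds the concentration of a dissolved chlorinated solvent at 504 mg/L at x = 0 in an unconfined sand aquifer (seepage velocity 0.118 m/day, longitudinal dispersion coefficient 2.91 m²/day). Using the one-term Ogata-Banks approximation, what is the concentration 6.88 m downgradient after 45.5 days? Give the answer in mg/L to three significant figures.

233 mg/L

For a continuous step input, C/C₀ ≈ ½·erfc((x−vt)/(2√(Dt))).
vt = 0.118 × 45.5 = 5.369 m and 2√(Dt) = 2√(2.91 × 45.5) = 23.01 m.
Argument (x−vt)/(2√(Dt)) = (6.88 − 5.369)/23.01 = 0.06567; ½·erfc(0.06567) = 0.4630.
C = 504 × 0.4630 = 233 mg/L.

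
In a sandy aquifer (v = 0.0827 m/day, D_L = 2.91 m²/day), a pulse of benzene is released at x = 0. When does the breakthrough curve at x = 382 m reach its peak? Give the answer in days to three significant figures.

4210 days

For the 1D instantaneous-source solution, setting ∂C/∂t = 0 at fixed x gives v²t² + 2Dt − x² = 0, so t = (√(D² + v²x²) − D)/v².
√(D² + v²x²) = √(2.91² + 0.0827² × 382²) = 31.73; v² = 0.00683929.
t = (31.73 − 2.91)/0.00683929 = 4210 days (vs. the pure-advection estimate x/v = 4620 d).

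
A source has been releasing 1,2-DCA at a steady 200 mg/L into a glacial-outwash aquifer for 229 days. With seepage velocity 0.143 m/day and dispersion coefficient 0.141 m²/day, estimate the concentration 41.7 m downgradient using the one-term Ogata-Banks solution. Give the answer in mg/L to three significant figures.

For a continuous step input, C/C₀ ≈ ½·erfc((x−vt)/(2√(Dt))).
vt = 0.143 × 229 = 32.747 m and 2√(Dt) = 2√(0.141 × 229) = 11.36 m.
Argument (x−vt)/(2√(Dt)) = (41.7 − 32.747)/11.36 = 0.7881; ½·erfc(0.7881) = 0.1325.
C = 200 × 0.1325 = 26.5 mg/L.

26.5 mg/L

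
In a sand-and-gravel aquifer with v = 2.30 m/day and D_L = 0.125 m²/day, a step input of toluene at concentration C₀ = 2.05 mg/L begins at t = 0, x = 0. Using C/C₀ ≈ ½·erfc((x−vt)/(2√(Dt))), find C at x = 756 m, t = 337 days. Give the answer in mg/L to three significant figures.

2.01 mg/L

For a continuous step input, C/C₀ ≈ ½·erfc((x−vt)/(2√(Dt))).
vt = 2.30 × 337 = 775.1 m and 2√(Dt) = 2√(0.125 × 337) = 12.98 m.
Argument (x−vt)/(2√(Dt)) = (756 − 775.1)/12.98 = -1.471; ½·erfc(-1.471) = 0.9813.
C = 2.05 × 0.9813 = 2.01 mg/L.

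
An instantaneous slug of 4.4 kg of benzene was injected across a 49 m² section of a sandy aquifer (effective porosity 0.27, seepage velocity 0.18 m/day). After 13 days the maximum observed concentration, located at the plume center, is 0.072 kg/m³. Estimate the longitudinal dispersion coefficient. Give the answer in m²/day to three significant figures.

0.131 m²/day

At the plume center C_max = M/(n_e·A·√(4πDt)), so D = M²/(4πt·(n_e·A·C_max)²).
n_e·A·C_max = 0.27 × 49 × 0.072 = 0.9526 kg/m.
D = 4.4²/(4π × 13 × 0.9526²) = 0.131 m²/day.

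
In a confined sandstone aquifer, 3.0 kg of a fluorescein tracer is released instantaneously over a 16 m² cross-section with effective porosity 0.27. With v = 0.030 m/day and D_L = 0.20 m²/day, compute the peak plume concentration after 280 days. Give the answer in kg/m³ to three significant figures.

The peak of an instantaneous 1D plume sits at x = vt; there the Gaussian factor is 1 and C_max = M/(n_e·A·√(4πDt)), where n_e·A is the pore area the mass is dissolved in.
√(4πDt) = √(4π × 0.20 × 280) = 26.53 m, so C_max = 3.0/(0.27 × 16 × 26.53) = 0.0262 kg/m³.

0.0262 kg/m³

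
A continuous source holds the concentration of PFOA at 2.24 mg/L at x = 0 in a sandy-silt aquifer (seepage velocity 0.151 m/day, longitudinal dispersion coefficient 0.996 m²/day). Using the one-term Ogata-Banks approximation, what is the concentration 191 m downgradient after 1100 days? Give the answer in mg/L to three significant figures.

0.666 mg/L

For a continuous step input, C/C₀ ≈ ½·erfc((x−vt)/(2√(Dt))).
vt = 0.151 × 1100 = 166.1 m and 2√(Dt) = 2√(0.996 × 1100) = 66.20 m.
Argument (x−vt)/(2√(Dt)) = (191 − 166.1)/66.20 = 0.3761; ½·erfc(0.3761) = 0.2974.
C = 2.24 × 0.2974 = 0.666 mg/L.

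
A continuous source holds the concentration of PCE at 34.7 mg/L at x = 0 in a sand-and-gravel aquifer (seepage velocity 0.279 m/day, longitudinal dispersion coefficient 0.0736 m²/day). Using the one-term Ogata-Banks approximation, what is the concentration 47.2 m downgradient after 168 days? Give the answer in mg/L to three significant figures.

For a continuous step input, C/C₀ ≈ ½·erfc((x−vt)/(2√(Dt))).
vt = 0.279 × 168 = 46.872 m and 2√(Dt) = 2√(0.0736 × 168) = 7.033 m.
Argument (x−vt)/(2√(Dt)) = (47.2 − 46.872)/7.033 = 0.04664; ½·erfc(0.04664) = 0.4737.
C = 34.7 × 0.4737 = 16.4 mg/L.

16.4 mg/L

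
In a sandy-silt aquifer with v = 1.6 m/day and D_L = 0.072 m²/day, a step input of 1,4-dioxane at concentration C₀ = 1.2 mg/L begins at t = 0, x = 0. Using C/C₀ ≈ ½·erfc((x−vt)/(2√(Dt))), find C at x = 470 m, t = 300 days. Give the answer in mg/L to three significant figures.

1.12 mg/L

For a continuous step input, C/C₀ ≈ ½·erfc((x−vt)/(2√(Dt))).
vt = 1.6 × 300 = 480 m and 2√(Dt) = 2√(0.072 × 300) = 9.295 m.
Argument (x−vt)/(2√(Dt)) = (470 − 480)/9.295 = -1.076; ½·erfc(-1.076) = 0.9360.
C = 1.2 × 0.9360 = 1.12 mg/L.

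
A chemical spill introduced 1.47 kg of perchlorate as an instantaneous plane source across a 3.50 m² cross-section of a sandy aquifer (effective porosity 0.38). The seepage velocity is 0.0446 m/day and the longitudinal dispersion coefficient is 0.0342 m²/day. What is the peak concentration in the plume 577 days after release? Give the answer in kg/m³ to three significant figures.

The peak of an instantaneous 1D plume sits at x = vt; there the Gaussian factor is 1 and C_max = M/(n_e·A·√(4πDt)), where n_e·A is the pore area the mass is dissolved in.
√(4πDt) = √(4π × 0.0342 × 577) = 15.75 m, so C_max = 1.47/(0.38 × 3.50 × 15.75) = 0.0702 kg/m³.

0.0702 kg/m³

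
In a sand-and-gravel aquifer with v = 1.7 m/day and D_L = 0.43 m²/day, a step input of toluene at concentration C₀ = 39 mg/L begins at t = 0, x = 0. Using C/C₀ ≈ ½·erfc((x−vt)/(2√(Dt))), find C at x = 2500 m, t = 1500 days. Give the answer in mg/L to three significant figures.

For a continuous step input, C/C₀ ≈ ½·erfc((x−vt)/(2√(Dt))).
vt = 1.7 × 1500 = 2550 m and 2√(Dt) = 2√(0.43 × 1500) = 50.79 m.
Argument (x−vt)/(2√(Dt)) = (2500 − 2550)/50.79 = -0.9844; ½·erfc(-0.9844) = 0.9181.
C = 39 × 0.9181 = 35.8 mg/L.

35.8 mg/L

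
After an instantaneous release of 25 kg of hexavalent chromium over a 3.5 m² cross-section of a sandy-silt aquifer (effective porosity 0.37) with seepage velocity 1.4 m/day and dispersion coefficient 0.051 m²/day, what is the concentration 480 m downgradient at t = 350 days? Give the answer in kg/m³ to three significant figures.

0.318 kg/m³

For an instantaneous plane source, C(x,t) = M/(n_e·A·√(4πDt)) · exp(−(x−vt)²/(4Dt)), with n_e·A the pore (flow) area.
Plume center vt = 1.4 × 350 = 490 m, so the well at 480 m is 10 m upgradient of the peak.
√(4πDt) = 14.98 m, giving peak height M/(n_e·A·√(4πDt)) = 25/(0.37 × 3.5 × 14.98) = 1.289 kg/m³.
(x−vt)²/(4Dt) = (-10)²/(4 × 0.051 × 350) = 1.401; exp(−1.401) = 0.2464.
C = 1.289 × 0.2464 = 0.318 kg/m³.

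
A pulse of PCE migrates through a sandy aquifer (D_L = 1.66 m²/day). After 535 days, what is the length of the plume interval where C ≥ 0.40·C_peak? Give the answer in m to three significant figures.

The plume is Gaussian with σ = √(2Dt) = √(2 × 1.66 × 535) = 42.14 m.
C/C_peak = exp(−Δx²/(2σ²)) = 0.40 ⇒ Δx = σ·√(−2 ln 0.40) = 42.14 × 1.354 = 57.06 m.
Width = 2Δx = 114 m.

114 m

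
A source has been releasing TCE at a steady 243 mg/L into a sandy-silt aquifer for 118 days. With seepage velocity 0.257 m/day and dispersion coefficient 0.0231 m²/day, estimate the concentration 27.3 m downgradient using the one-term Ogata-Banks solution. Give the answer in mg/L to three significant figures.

219 mg/L

For a continuous step input, C/C₀ ≈ ½·erfc((x−vt)/(2√(Dt))).
vt = 0.257 × 118 = 30.326 m and 2√(Dt) = 2√(0.0231 × 118) = 3.302 m.
Argument (x−vt)/(2√(Dt)) = (27.3 − 30.326)/3.302 = -0.9164; ½·erfc(-0.9164) = 0.9025.
C = 243 × 0.9025 = 219 mg/L.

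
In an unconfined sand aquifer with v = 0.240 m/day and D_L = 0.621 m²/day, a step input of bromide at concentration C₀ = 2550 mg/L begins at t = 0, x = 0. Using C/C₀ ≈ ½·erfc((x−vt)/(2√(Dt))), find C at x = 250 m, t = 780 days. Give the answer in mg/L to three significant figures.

55.6 mg/L

For a continuous step input, C/C₀ ≈ ½·erfc((x−vt)/(2√(Dt))).
vt = 0.240 × 780 = 187.2 m and 2√(Dt) = 2√(0.621 × 780) = 44.02 m.
Argument (x−vt)/(2√(Dt)) = (250 − 187.2)/44.02 = 1.427; ½·erfc(1.427) = 0.02179.
C = 2550 × 0.02179 = 55.6 mg/L.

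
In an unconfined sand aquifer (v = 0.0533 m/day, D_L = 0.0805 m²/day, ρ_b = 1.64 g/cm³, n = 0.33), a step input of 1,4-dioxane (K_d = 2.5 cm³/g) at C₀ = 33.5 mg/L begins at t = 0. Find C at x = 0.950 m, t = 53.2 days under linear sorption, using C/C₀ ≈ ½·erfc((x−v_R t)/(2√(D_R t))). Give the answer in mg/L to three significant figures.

Retardation factor R = 1 + ρ_b·K_d/n = 1 + 1.64 × 2.5/0.33 = 13.42.
Sorption retards both mechanisms: v_R = v/R = 0.003972 m/day, D_R = D/R = 0.005999 m²/day.
v_R·t = 0.003972 × 53.2 = 0.2113104 m; 2√(D_R t) = 1.130 m; argument = (0.950 − 0.2113104)/1.130 = 0.6537.
C = C₀ × ½·erfc(0.6537) = 33.5 × 0.1776 = 5.95 mg/L.

5.95 mg/L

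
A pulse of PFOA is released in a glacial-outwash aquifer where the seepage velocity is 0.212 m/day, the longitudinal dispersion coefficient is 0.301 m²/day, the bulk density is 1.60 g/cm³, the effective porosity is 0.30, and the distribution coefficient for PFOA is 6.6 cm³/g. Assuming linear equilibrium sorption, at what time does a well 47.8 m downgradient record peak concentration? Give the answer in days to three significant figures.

Retardation factor R = 1 + ρ_b·K_d/n = 1 + 1.60 × 6.6/0.30 = 36.20.
Sorption retards both mechanisms: v_R = v/R = 0.005856 m/day, D_R = D/R = 0.008315 m²/day.
Peak time from v_R²t² + 2D_R t − x² = 0: t = (√(D_R² + v_R²x²) − D_R)/v_R².
√(D_R² + v_R²x²) = √(0.008315² + 0.005856² × 47.8²) = 0.2800; v_R² = 3.429e-05.
t = (0.2800 − 0.008315)/3.429e-05 = 7920 days.

7920 days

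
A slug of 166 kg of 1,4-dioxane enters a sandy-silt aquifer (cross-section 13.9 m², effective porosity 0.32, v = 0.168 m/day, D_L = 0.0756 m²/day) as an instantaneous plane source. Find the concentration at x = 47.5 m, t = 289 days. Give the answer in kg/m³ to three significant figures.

For an instantaneous plane source, C(x,t) = M/(n_e·A·√(4πDt)) · exp(−(x−vt)²/(4Dt)), with n_e·A the pore (flow) area.
Plume center vt = 0.168 × 289 = 48.552 m, so the well at 47.5 m is 1.052 m upgradient of the peak.
√(4πDt) = 16.57 m, giving peak height M/(n_e·A·√(4πDt)) = 166/(0.32 × 13.9 × 16.57) = 2.252 kg/m³.
(x−vt)²/(4Dt) = (-1.052)²/(4 × 0.0756 × 289) = 0.01266; exp(−0.01266) = 0.9874.
C = 2.252 × 0.9874 = 2.22 kg/m³.

2.22 kg/m³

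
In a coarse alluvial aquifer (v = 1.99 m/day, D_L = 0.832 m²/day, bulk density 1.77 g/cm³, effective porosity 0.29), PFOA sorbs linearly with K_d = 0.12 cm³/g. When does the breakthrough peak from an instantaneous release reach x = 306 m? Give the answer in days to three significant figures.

Retardation factor R = 1 + ρ_b·K_d/n = 1 + 1.77 × 0.12/0.29 = 1.732.
Sorption retards both mechanisms: v_R = v/R = 1.149 m/day, D_R = D/R = 0.4804 m²/day.
Peak time from v_R²t² + 2D_R t − x² = 0: t = (√(D_R² + v_R²x²) − D_R)/v_R².
√(D_R² + v_R²x²) = √(0.4804² + 1.149² × 306²) = 351.6; v_R² = 1.320.
t = (351.6 − 0.4804)/1.320 = 266 days.

266 days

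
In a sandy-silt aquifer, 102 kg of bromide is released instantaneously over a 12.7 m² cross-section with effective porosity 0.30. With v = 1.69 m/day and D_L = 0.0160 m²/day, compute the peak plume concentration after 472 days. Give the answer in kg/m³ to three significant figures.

The peak of an instantaneous 1D plume sits at x = vt; there the Gaussian factor is 1 and C_max = M/(n_e·A·√(4πDt)), where n_e·A is the pore area the mass is dissolved in.
√(4πDt) = √(4π × 0.0160 × 472) = 9.742 m, so C_max = 102/(0.30 × 12.7 × 9.742) = 2.75 kg/m³.

2.75 kg/m³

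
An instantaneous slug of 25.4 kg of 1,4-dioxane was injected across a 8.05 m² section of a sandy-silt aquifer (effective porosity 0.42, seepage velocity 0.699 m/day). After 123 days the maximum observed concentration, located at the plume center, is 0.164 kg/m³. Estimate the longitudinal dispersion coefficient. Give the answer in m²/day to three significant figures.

At the plume center C_max = M/(n_e·A·√(4πDt)), so D = M²/(4πt·(n_e·A·C_max)²).
n_e·A·C_max = 0.42 × 8.05 × 0.164 = 0.5545 kg/m.
D = 25.4²/(4π × 123 × 0.5545²) = 1.36 m²/day.

1.36 m²/day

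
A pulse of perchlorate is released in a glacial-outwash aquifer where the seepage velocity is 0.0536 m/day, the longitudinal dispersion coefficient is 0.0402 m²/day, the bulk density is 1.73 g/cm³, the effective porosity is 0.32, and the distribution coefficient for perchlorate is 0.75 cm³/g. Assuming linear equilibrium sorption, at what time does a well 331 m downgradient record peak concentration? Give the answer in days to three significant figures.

Retardation factor R = 1 + ρ_b·K_d/n = 1 + 1.73 × 0.75/0.32 = 5.055.
Sorption retards both mechanisms: v_R = v/R = 0.01060 m/day, D_R = D/R = 0.007953 m²/day.
Peak time from v_R²t² + 2D_R t − x² = 0: t = (√(D_R² + v_R²x²) − D_R)/v_R².
√(D_R² + v_R²x²) = √(0.007953² + 0.01060² × 331²) = 3.509; v_R² = 0.0001124.
t = (3.509 − 0.007953)/0.0001124 = 31100 days.

31100 days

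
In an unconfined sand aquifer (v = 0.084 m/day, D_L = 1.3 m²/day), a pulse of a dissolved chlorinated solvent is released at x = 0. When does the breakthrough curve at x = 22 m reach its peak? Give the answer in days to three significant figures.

For the 1D instantaneous-source solution, setting ∂C/∂t = 0 at fixed x gives v²t² + 2Dt − x² = 0, so t = (√(D² + v²x²) − D)/v².
√(D² + v²x²) = √(1.3² + 0.084² × 22²) = 2.259; v² = 0.007056.
t = (2.259 − 1.3)/0.007056 = 136 days (vs. the pure-advection estimate x/v = 262 d).

136 days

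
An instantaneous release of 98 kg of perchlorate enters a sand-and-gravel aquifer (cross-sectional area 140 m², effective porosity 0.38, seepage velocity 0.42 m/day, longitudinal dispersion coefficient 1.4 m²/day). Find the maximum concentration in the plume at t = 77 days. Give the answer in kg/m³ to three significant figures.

The peak of an instantaneous 1D plume sits at x = vt; there the Gaussian factor is 1 and C_max = M/(n_e·A·√(4πDt)), where n_e·A is the pore area the mass is dissolved in.
√(4πDt) = √(4π × 1.4 × 77) = 36.81 m, so C_max = 98/(0.38 × 140 × 36.81) = 0.0500 kg/m³.

0.0500 kg/m³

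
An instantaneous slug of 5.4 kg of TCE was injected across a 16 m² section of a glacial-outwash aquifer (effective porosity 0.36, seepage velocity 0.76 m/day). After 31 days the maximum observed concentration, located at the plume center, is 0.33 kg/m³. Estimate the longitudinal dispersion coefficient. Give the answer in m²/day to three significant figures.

0.0207 m²/day

At the plume center C_max = M/(n_e·A·√(4πDt)), so D = M²/(4πt·(n_e·A·C_max)²).
n_e·A·C_max = 0.36 × 16 × 0.33 = 1.901 kg/m.
D = 5.4²/(4π × 31 × 1.901²) = 0.0207 m²/day.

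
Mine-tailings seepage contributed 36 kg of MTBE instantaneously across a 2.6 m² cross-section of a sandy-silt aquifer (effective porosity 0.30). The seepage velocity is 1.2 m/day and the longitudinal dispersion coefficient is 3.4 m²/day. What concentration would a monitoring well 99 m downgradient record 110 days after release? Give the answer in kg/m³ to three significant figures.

0.325 kg/m³

For an instantaneous plane source, C(x,t) = M/(n_e·A·√(4πDt)) · exp(−(x−vt)²/(4Dt)), with n_e·A the pore (flow) area.
Plume center vt = 1.2 × 110 = 132 m, so the well at 99 m is 33 m upgradient of the peak.
√(4πDt) = 68.56 m, giving peak height M/(n_e·A·√(4πDt)) = 36/(0.30 × 2.6 × 68.56) = 0.6732 kg/m³.
(x−vt)²/(4Dt) = (-33)²/(4 × 3.4 × 110) = 0.7279; exp(−0.7279) = 0.4829.
C = 0.6732 × 0.4829 = 0.325 kg/m³.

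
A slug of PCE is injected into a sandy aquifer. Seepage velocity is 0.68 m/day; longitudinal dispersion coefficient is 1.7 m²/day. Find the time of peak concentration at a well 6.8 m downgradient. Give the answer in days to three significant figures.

For the 1D instantaneous-source solution, setting ∂C/∂t = 0 at fixed x gives v²t² + 2Dt − x² = 0, so t = (√(D² + v²x²) − D)/v².
√(D² + v²x²) = √(1.7² + 0.68² × 6.8²) = 4.927; v² = 0.4624.
t = (4.927 − 1.7)/0.4624 = 6.98 days (vs. the pure-advection estimate x/v = 10.0 d).

6.98 days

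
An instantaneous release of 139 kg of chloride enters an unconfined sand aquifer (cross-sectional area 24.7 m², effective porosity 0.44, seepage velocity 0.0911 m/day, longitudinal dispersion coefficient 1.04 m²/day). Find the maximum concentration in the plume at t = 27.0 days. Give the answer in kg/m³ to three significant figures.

The peak of an instantaneous 1D plume sits at x = vt; there the Gaussian factor is 1 and C_max = M/(n_e·A·√(4πDt)), where n_e·A is the pore area the mass is dissolved in.
√(4πDt) = √(4π × 1.04 × 27.0) = 18.78 m, so C_max = 139/(0.44 × 24.7 × 18.78) = 0.681 kg/m³.

0.681 kg/m³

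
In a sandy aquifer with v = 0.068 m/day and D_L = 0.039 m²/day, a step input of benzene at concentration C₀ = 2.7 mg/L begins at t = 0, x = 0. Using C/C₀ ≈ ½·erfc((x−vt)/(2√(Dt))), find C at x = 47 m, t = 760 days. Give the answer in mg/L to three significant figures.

1.97 mg/L

For a continuous step input, C/C₀ ≈ ½·erfc((x−vt)/(2√(Dt))).
vt = 0.068 × 760 = 51.68 m and 2√(Dt) = 2√(0.039 × 760) = 10.89 m.
Argument (x−vt)/(2√(Dt)) = (47 − 51.68)/10.89 = -0.4298; ½·erfc(-0.4298) = 0.7283.
C = 2.7 × 0.7283 = 1.97 mg/L.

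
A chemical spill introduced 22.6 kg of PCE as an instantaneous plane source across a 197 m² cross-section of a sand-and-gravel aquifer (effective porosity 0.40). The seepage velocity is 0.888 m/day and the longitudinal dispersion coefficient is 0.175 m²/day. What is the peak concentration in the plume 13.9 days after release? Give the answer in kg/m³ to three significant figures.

The peak of an instantaneous 1D plume sits at x = vt; there the Gaussian factor is 1 and C_max = M/(n_e·A·√(4πDt)), where n_e·A is the pore area the mass is dissolved in.
√(4πDt) = √(4π × 0.175 × 13.9) = 5.529 m, so C_max = 22.6/(0.40 × 197 × 5.529) = 0.0519 kg/m³.

0.0519 kg/m³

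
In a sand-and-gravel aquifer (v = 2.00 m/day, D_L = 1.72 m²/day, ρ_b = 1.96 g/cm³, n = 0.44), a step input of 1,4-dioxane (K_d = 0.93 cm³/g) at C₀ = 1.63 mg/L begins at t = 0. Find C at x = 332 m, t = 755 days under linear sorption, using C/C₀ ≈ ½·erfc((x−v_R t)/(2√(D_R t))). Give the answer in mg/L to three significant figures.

Retardation factor R = 1 + ρ_b·K_d/n = 1 + 1.96 × 0.93/0.44 = 5.143.
Sorption retards both mechanisms: v_R = v/R = 0.3889 m/day, D_R = D/R = 0.3344 m²/day.
v_R·t = 0.3889 × 755 = 293.6195 m; 2√(D_R t) = 31.78 m; argument = (332 − 293.6195)/31.78 = 1.208.
C = C₀ × ½·erfc(1.208) = 1.63 × 0.04378 = 0.0714 mg/L.

0.0714 mg/L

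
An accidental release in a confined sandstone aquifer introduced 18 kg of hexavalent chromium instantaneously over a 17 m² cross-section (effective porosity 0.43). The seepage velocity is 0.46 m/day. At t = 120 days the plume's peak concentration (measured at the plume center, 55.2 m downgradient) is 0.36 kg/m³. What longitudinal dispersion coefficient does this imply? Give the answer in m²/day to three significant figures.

At the plume center C_max = M/(n_e·A·√(4πDt)), so D = M²/(4πt·(n_e·A·C_max)²).
n_e·A·C_max = 0.43 × 17 × 0.36 = 2.632 kg/m.
D = 18²/(4π × 120 × 2.632²) = 0.0310 m²/day.

0.0310 m²/day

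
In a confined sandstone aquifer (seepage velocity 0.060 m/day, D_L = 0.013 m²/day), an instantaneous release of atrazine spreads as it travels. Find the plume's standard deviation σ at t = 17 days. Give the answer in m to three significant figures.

0.665 m

Dispersive spreading gives a Gaussian with σ² = 2Dt; advection only shifts the center.
σ = √(2 × 0.013 × 17) = 0.665 m.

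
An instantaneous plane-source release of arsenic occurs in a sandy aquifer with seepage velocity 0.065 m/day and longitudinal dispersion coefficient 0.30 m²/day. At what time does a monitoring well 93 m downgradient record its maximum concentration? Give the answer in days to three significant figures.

For the 1D instantaneous-source solution, setting ∂C/∂t = 0 at fixed x gives v²t² + 2Dt − x² = 0, so t = (√(D² + v²x²) − D)/v².
√(D² + v²x²) = √(0.30² + 0.065² × 93²) = 6.052; v² = 0.004225.
t = (6.052 − 0.30)/0.004225 = 1360 days (vs. the pure-advection estimate x/v = 1430 d).

1360 days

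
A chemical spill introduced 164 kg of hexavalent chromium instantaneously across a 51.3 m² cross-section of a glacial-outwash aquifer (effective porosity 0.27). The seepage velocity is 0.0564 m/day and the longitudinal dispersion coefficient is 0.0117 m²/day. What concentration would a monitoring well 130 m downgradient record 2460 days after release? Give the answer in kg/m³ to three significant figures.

0.320 kg/m³

For an instantaneous plane source, C(x,t) = M/(n_e·A·√(4πDt)) · exp(−(x−vt)²/(4Dt)), with n_e·A the pore (flow) area.
Plume center vt = 0.0564 × 2460 = 138.744 m, so the well at 130 m is 8.744 m upgradient of the peak.
√(4πDt) = 19.02 m, giving peak height M/(n_e·A·√(4πDt)) = 164/(0.27 × 51.3 × 19.02) = 0.6225 kg/m³.
(x−vt)²/(4Dt) = (-8.744)²/(4 × 0.0117 × 2460) = 0.6641; exp(−0.6641) = 0.5147.
C = 0.6225 × 0.5147 = 0.320 kg/m³.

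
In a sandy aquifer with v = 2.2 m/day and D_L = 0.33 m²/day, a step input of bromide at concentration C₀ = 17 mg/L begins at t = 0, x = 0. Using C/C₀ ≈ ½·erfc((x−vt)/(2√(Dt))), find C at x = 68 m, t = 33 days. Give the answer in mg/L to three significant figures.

14.2 mg/L

For a continuous step input, C/C₀ ≈ ½·erfc((x−vt)/(2√(Dt))).
vt = 2.2 × 33 = 72.6 m and 2√(Dt) = 2√(0.33 × 33) = 6.600 m.
Argument (x−vt)/(2√(Dt)) = (68 − 72.6)/6.600 = -0.6970; ½·erfc(-0.6970) = 0.8379.
C = 17 × 0.8379 = 14.2 mg/L.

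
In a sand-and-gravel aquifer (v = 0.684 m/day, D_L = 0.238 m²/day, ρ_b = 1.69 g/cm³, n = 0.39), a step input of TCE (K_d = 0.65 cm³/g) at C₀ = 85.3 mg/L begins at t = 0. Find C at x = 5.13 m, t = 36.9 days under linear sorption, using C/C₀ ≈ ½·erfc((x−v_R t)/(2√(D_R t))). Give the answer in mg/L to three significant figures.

Retardation factor R = 1 + ρ_b·K_d/n = 1 + 1.69 × 0.65/0.39 = 3.817.
Sorption retards both mechanisms: v_R = v/R = 0.1792 m/day, D_R = D/R = 0.06235 m²/day.
v_R·t = 0.1792 × 36.9 = 6.61248 m; 2√(D_R t) = 3.034 m; argument = (5.13 − 6.61248)/3.034 = -0.4886.
C = C₀ × ½·erfc(-0.4886) = 85.3 × 0.7552 = 64.4 mg/L.

64.4 mg/L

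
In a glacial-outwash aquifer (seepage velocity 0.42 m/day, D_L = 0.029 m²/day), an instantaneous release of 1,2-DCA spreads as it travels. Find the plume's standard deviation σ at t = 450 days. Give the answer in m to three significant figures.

5.11 m

Dispersive spreading gives a Gaussian with σ² = 2Dt; advection only shifts the center.
σ = √(2 × 0.029 × 450) = 5.11 m.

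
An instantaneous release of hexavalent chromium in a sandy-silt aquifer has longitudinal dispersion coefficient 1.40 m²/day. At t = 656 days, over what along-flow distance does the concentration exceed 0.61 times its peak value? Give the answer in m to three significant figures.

The plume is Gaussian with σ = √(2Dt) = √(2 × 1.40 × 656) = 42.86 m.
C/C_peak = exp(−Δx²/(2σ²)) = 0.61 ⇒ Δx = σ·√(−2 ln 0.61) = 42.86 × 0.9943 = 42.62 m.
Width = 2Δx = 85.2 m.

85.2 m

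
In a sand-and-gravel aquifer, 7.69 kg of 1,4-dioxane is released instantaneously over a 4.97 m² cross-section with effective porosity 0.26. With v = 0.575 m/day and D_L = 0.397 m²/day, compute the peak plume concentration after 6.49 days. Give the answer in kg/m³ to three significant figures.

1.05 kg/m³

The peak of an instantaneous 1D plume sits at x = vt; there the Gaussian factor is 1 and C_max = M/(n_e·A·√(4πDt)), where n_e·A is the pore area the mass is dissolved in.
√(4πDt) = √(4π × 0.397 × 6.49) = 5.690 m, so C_max = 7.69/(0.26 × 4.97 × 5.690) = 1.05 kg/m³.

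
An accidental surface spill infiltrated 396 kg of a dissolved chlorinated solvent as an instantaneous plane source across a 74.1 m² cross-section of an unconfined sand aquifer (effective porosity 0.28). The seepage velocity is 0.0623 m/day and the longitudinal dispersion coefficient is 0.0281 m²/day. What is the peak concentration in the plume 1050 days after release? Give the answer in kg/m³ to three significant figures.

0.991 kg/m³

The peak of an instantaneous 1D plume sits at x = vt; there the Gaussian factor is 1 and C_max = M/(n_e·A·√(4πDt)), where n_e·A is the pore area the mass is dissolved in.
√(4πDt) = √(4π × 0.0281 × 1050) = 19.26 m, so C_max = 396/(0.28 × 74.1 × 19.26) = 0.991 kg/m³.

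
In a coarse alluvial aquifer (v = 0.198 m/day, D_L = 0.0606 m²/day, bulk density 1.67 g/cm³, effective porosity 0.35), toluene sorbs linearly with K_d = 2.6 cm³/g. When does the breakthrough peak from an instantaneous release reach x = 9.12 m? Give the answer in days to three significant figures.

Retardation factor R = 1 + ρ_b·K_d/n = 1 + 1.67 × 2.6/0.35 = 13.41.
Sorption retards both mechanisms: v_R = v/R = 0.01477 m/day, D_R = D/R = 0.004519 m²/day.
Peak time from v_R²t² + 2D_R t − x² = 0: t = (√(D_R² + v_R²x²) − D_R)/v_R².
√(D_R² + v_R²x²) = √(0.004519² + 0.01477² × 9.12²) = 0.1348; v_R² = 0.0002182.
t = (0.1348 − 0.004519)/0.0002182 = 597 days.

597 days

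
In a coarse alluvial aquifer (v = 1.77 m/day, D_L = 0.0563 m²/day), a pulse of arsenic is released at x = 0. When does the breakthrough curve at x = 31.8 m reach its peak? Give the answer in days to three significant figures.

For the 1D instantaneous-source solution, setting ∂C/∂t = 0 at fixed x gives v²t² + 2Dt − x² = 0, so t = (√(D² + v²x²) − D)/v².
√(D² + v²x²) = √(0.0563² + 1.77² × 31.8²) = 56.29; v² = 3.1329.
t = (56.29 − 0.0563)/3.1329 = 17.9 days (vs. the pure-advection estimate x/v = 18.0 d).

17.9 days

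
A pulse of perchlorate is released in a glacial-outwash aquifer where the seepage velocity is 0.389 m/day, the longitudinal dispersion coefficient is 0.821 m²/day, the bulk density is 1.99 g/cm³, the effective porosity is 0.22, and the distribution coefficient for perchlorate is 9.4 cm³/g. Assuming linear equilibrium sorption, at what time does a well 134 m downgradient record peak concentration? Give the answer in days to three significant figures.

Retardation factor R = 1 + ρ_b·K_d/n = 1 + 1.99 × 9.4/0.22 = 86.03.
Sorption retards both mechanisms: v_R = v/R = 0.004522 m/day, D_R = D/R = 0.009543 m²/day.
Peak time from v_R²t² + 2D_R t − x² = 0: t = (√(D_R² + v_R²x²) − D_R)/v_R².
√(D_R² + v_R²x²) = √(0.009543² + 0.004522² × 134²) = 0.6060; v_R² = 2.045e-05.
t = (0.6060 − 0.009543)/2.045e-05 = 29200 days.

29200 days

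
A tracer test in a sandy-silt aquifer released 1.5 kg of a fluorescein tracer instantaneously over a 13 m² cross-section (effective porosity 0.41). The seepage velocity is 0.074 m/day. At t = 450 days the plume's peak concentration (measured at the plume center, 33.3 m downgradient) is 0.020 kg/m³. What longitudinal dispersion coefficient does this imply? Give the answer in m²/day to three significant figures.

0.0350 m²/day

At the plume center C_max = M/(n_e·A·√(4πDt)), so D = M²/(4πt·(n_e·A·C_max)²).
n_e·A·C_max = 0.41 × 13 × 0.020 = 0.1066 kg/m.
D = 1.5²/(4π × 450 × 0.1066²) = 0.0350 m²/day.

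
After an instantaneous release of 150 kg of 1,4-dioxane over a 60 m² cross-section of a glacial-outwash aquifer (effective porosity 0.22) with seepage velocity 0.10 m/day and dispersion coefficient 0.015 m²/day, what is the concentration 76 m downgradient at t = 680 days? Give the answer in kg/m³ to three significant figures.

0.209 kg/m³

For an instantaneous plane source, C(x,t) = M/(n_e·A·√(4πDt)) · exp(−(x−vt)²/(4Dt)), with n_e·A the pore (flow) area.
Plume center vt = 0.10 × 680 = 68 m, so the well at 76 m is 8 m downgradient of the peak.
√(4πDt) = 11.32 m, giving peak height M/(n_e·A·√(4πDt)) = 150/(0.22 × 60 × 11.32) = 1.004 kg/m³.
(x−vt)²/(4Dt) = (8)²/(4 × 0.015 × 680) = 1.569; exp(−1.569) = 0.2083.
C = 1.004 × 0.2083 = 0.209 kg/m³.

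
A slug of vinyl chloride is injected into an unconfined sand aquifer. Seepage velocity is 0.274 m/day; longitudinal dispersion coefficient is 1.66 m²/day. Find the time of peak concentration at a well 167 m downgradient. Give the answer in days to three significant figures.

For the 1D instantaneous-source solution, setting ∂C/∂t = 0 at fixed x gives v²t² + 2Dt − x² = 0, so t = (√(D² + v²x²) − D)/v².
√(D² + v²x²) = √(1.66² + 0.274² × 167²) = 45.79; v² = 0.075076.
t = (45.79 − 1.66)/0.075076 = 588 days (vs. the pure-advection estimate x/v = 609 d).

588 days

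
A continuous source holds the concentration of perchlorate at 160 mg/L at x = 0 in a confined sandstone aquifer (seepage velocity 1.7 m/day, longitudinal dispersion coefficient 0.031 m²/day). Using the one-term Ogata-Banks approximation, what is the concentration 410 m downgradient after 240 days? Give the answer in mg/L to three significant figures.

For a continuous step input, C/C₀ ≈ ½·erfc((x−vt)/(2√(Dt))).
vt = 1.7 × 240 = 408 m and 2√(Dt) = 2√(0.031 × 240) = 5.455 m.
Argument (x−vt)/(2√(Dt)) = (410 − 408)/5.455 = 0.3666; ½·erfc(0.3666) = 0.3021.
C = 160 × 0.3021 = 48.3 mg/L.

48.3 mg/L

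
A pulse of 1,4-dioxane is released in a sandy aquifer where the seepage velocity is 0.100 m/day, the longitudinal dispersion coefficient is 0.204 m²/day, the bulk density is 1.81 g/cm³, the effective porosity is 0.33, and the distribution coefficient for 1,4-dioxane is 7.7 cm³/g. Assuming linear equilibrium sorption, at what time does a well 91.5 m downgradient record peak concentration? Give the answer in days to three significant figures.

38700 days

Retardation factor R = 1 + ρ_b·K_d/n = 1 + 1.81 × 7.7/0.33 = 43.23.
Sorption retards both mechanisms: v_R = v/R = 0.002313 m/day, D_R = D/R = 0.004719 m²/day.
Peak time from v_R²t² + 2D_R t − x² = 0: t = (√(D_R² + v_R²x²) − D_R)/v_R².
√(D_R² + v_R²x²) = √(0.004719² + 0.002313² × 91.5²) = 0.2117; v_R² = 5.350e-06.
t = (0.2117 − 0.004719)/5.350e-06 = 38700 days.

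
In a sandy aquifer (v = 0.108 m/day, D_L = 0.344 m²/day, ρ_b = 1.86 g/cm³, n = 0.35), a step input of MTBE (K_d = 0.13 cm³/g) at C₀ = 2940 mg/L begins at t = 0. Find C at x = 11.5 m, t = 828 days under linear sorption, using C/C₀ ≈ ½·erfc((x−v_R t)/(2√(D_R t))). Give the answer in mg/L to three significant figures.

2900 mg/L

Retardation factor R = 1 + ρ_b·K_d/n = 1 + 1.86 × 0.13/0.35 = 1.691.
Sorption retards both mechanisms: v_R = v/R = 0.06387 m/day, D_R = D/R = 0.2034 m²/day.
v_R·t = 0.06387 × 828 = 52.88436 m; 2√(D_R t) = 25.95 m; argument = (11.5 − 52.88436)/25.95 = -1.595.
C = C₀ × ½·erfc(-1.595) = 2940 × 0.9880 = 2900 mg/L.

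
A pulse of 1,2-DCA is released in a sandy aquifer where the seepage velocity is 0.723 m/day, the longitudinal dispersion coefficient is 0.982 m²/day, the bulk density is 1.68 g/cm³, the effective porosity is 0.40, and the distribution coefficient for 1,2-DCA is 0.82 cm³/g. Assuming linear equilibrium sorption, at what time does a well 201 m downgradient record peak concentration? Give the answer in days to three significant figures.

1230 days

Retardation factor R = 1 + ρ_b·K_d/n = 1 + 1.68 × 0.82/0.40 = 4.444.
Sorption retards both mechanisms: v_R = v/R = 0.1627 m/day, D_R = D/R = 0.2210 m²/day.
Peak time from v_R²t² + 2D_R t − x² = 0: t = (√(D_R² + v_R²x²) − D_R)/v_R².
√(D_R² + v_R²x²) = √(0.2210² + 0.1627² × 201²) = 32.70; v_R² = 0.02647.
t = (32.70 − 0.2210)/0.02647 = 1230 days.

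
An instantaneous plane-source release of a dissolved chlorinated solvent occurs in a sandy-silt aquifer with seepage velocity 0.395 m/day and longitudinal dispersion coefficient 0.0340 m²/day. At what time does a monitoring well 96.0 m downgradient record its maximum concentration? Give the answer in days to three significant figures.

For the 1D instantaneous-source solution, setting ∂C/∂t = 0 at fixed x gives v²t² + 2Dt − x² = 0, so t = (√(D² + v²x²) − D)/v².
√(D² + v²x²) = √(0.0340² + 0.395² × 96.0²) = 37.92; v² = 0.156025.
t = (37.92 − 0.0340)/0.156025 = 243 days (vs. the pure-advection estimate x/v = 243 d).

243 days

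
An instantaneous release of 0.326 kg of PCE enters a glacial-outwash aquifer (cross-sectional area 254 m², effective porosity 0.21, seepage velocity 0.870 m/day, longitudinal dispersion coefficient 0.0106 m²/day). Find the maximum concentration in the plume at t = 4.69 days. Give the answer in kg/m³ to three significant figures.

0.00773 kg/m³

The peak of an instantaneous 1D plume sits at x = vt; there the Gaussian factor is 1 and C_max = M/(n_e·A·√(4πDt)), where n_e·A is the pore area the mass is dissolved in.
√(4πDt) = √(4π × 0.0106 × 4.69) = 0.7904 m, so C_max = 0.326/(0.21 × 254 × 0.7904) = 0.00773 kg/m³.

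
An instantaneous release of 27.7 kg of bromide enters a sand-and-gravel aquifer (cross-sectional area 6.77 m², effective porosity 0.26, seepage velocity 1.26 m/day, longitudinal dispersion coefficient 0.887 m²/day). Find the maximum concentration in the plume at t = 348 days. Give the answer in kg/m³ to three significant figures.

0.253 kg/m³

The peak of an instantaneous 1D plume sits at x = vt; there the Gaussian factor is 1 and C_max = M/(n_e·A·√(4πDt)), where n_e·A is the pore area the mass is dissolved in.
√(4πDt) = √(4π × 0.887 × 348) = 62.28 m, so C_max = 27.7/(0.26 × 6.77 × 62.28) = 0.253 kg/m³.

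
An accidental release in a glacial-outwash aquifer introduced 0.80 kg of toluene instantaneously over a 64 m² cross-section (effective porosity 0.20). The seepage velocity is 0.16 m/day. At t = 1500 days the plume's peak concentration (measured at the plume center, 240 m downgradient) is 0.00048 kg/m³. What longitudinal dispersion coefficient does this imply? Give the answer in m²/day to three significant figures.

At the plume center C_max = M/(n_e·A·√(4πDt)), so D = M²/(4πt·(n_e·A·C_max)²).
n_e·A·C_max = 0.20 × 64 × 0.00048 = 0.006144 kg/m.
D = 0.80²/(4π × 1500 × 0.006144²) = 0.899 m²/day.

0.899 m²/day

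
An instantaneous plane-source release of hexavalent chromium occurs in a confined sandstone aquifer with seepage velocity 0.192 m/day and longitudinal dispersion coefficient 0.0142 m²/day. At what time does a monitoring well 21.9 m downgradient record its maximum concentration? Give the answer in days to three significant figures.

For the 1D instantaneous-source solution, setting ∂C/∂t = 0 at fixed x gives v²t² + 2Dt − x² = 0, so t = (√(D² + v²x²) − D)/v².
√(D² + v²x²) = √(0.0142² + 0.192² × 21.9²) = 4.205; v² = 0.036864.
t = (4.205 − 0.0142)/0.036864 = 114 days (vs. the pure-advection estimate x/v = 114 d).

114 days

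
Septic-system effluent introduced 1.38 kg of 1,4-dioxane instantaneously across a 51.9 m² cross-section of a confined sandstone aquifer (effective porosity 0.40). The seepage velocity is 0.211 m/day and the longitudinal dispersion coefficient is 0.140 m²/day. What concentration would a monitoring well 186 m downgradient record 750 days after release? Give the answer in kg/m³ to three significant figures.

For an instantaneous plane source, C(x,t) = M/(n_e·A·√(4πDt)) · exp(−(x−vt)²/(4Dt)), with n_e·A the pore (flow) area.
Plume center vt = 0.211 × 750 = 158.25 m, so the well at 186 m is 27.75 m downgradient of the peak.
√(4πDt) = 36.32 m, giving peak height M/(n_e·A·√(4πDt)) = 1.38/(0.40 × 51.9 × 36.32) = 0.001830 kg/m³.
(x−vt)²/(4Dt) = (27.75)²/(4 × 0.140 × 750) = 1.833; exp(−1.833) = 0.1599.
C = 0.001830 × 0.1599 = 0.000293 kg/m³.

0.000293 kg/m³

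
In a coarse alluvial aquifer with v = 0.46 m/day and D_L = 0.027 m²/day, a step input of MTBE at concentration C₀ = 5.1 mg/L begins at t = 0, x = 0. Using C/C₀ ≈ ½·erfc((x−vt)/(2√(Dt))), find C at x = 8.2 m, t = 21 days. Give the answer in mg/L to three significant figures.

For a continuous step input, C/C₀ ≈ ½·erfc((x−vt)/(2√(Dt))).
vt = 0.46 × 21 = 9.66 m and 2√(Dt) = 2√(0.027 × 21) = 1.506 m.
Argument (x−vt)/(2√(Dt)) = (8.2 − 9.66)/1.506 = -0.9695; ½·erfc(-0.9695) = 0.9148.
C = 5.1 × 0.9148 = 4.67 mg/L.

4.67 mg/L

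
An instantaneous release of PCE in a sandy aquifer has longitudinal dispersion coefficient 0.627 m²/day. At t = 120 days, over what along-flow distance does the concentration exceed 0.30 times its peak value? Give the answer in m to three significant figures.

The plume is Gaussian with σ = √(2Dt) = √(2 × 0.627 × 120) = 12.27 m.
C/C_peak = exp(−Δx²/(2σ²)) = 0.30 ⇒ Δx = σ·√(−2 ln 0.30) = 12.27 × 1.552 = 19.04 m.
Width = 2Δx = 38.1 m.

38.1 m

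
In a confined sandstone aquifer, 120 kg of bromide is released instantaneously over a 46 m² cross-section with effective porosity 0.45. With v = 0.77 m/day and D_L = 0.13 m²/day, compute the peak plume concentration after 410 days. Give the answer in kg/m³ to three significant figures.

The peak of an instantaneous 1D plume sits at x = vt; there the Gaussian factor is 1 and C_max = M/(n_e·A·√(4πDt)), where n_e·A is the pore area the mass is dissolved in.
√(4πDt) = √(4π × 0.13 × 410) = 25.88 m, so C_max = 120/(0.45 × 46 × 25.88) = 0.224 kg/m³.

0.224 kg/m³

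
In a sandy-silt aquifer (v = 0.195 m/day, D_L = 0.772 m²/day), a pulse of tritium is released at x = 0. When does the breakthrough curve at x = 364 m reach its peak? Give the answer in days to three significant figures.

For the 1D instantaneous-source solution, setting ∂C/∂t = 0 at fixed x gives v²t² + 2Dt − x² = 0, so t = (√(D² + v²x²) − D)/v².
√(D² + v²x²) = √(0.772² + 0.195² × 364²) = 70.98; v² = 0.038025.
t = (70.98 − 0.772)/0.038025 = 1850 days (vs. the pure-advection estimate x/v = 1870 d).

1850 days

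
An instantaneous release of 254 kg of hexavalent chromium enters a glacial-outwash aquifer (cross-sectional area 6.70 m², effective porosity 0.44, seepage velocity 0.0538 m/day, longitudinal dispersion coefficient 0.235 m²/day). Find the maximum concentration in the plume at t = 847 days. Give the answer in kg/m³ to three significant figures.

The peak of an instantaneous 1D plume sits at x = vt; there the Gaussian factor is 1 and C_max = M/(n_e·A·√(4πDt)), where n_e·A is the pore area the mass is dissolved in.
√(4πDt) = √(4π × 0.235 × 847) = 50.01 m, so C_max = 254/(0.44 × 6.70 × 50.01) = 1.72 kg/m³.

1.72 kg/m³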